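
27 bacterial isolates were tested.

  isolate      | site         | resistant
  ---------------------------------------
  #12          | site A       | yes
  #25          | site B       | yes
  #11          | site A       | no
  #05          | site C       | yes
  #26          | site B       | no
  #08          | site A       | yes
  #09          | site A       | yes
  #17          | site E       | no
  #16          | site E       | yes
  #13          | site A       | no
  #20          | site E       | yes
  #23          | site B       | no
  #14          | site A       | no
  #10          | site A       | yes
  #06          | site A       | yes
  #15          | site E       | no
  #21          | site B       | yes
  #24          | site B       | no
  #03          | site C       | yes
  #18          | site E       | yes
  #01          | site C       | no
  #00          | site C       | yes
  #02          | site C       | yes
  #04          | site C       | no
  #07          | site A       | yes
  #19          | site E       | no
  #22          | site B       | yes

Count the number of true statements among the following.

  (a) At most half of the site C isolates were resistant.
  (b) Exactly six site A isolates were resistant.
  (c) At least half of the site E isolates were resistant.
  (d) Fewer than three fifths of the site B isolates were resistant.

(a) site C: |A| = 6, |A ∩ B| = 4; needs |A ∩ B| ≤ |A ∖ B| — false.
(b) site A: |A| = 9, |A ∩ B| = 6; needs |A ∩ B| = 6 — true.
(c) site E: |A| = 6, |A ∩ B| = 3; needs |A ∩ B| ≥ |A ∖ B| — true.
(d) site B: |A| = 6, |A ∩ B| = 3; needs |A ∩ B| / |A| < 3/5 — true.

3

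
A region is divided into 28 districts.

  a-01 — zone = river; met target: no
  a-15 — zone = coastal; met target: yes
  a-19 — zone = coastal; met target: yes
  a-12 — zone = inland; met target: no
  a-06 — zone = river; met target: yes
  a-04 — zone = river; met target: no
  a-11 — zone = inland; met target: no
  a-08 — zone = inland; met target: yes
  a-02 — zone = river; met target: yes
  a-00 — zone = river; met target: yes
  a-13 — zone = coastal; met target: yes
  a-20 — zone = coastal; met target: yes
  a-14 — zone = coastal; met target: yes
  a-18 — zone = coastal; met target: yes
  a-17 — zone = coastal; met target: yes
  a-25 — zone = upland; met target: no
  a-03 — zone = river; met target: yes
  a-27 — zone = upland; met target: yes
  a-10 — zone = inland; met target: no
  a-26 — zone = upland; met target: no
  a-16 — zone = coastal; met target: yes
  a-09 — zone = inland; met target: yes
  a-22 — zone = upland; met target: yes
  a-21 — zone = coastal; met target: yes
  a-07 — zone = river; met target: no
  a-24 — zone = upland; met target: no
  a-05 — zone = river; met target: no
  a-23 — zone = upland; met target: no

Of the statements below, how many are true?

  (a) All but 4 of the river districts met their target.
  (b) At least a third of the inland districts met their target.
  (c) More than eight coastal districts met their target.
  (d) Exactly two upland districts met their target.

(a) river: |A| = 8, |A ∩ B| = 4; needs |A ∖ B| = 4 — true.
(b) inland: |A| = 5, |A ∩ B| = 2; needs |A ∩ B| / |A| ≥ 1/3 — true.
(c) coastal: |A| = 9, |A ∩ B| = 9; needs |A ∩ B| > 8 — true.
(d) upland: |A| = 6, |A ∩ B| = 2; needs |A ∩ B| = 2 — true.

4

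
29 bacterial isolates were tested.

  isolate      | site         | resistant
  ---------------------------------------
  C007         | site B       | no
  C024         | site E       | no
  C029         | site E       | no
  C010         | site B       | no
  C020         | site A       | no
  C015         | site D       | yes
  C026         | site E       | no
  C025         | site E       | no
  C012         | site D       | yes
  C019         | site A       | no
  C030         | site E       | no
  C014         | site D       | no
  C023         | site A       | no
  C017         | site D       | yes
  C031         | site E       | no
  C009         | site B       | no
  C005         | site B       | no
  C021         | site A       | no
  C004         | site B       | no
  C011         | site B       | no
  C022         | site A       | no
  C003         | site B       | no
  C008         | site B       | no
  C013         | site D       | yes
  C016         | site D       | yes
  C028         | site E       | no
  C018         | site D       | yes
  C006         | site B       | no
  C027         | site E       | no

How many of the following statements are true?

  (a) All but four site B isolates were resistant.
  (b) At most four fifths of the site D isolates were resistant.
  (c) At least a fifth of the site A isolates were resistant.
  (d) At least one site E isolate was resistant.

0

(a) site B: |A| = 9, |A ∩ B| = 0; needs |A ∖ B| = 4 — false.
(b) site D: |A| = 7, |A ∩ B| = 6; needs |A ∩ B| / |A| ≤ 4/5 — false.
(c) site A: |A| = 5, |A ∩ B| = 0; needs |A ∩ B| / |A| ≥ 1/5 — false.
(d) site E: |A| = 8, |A ∩ B| = 0; needs A ∩ B ≠ ∅ (|A ∩ B| ≥ 1) — false.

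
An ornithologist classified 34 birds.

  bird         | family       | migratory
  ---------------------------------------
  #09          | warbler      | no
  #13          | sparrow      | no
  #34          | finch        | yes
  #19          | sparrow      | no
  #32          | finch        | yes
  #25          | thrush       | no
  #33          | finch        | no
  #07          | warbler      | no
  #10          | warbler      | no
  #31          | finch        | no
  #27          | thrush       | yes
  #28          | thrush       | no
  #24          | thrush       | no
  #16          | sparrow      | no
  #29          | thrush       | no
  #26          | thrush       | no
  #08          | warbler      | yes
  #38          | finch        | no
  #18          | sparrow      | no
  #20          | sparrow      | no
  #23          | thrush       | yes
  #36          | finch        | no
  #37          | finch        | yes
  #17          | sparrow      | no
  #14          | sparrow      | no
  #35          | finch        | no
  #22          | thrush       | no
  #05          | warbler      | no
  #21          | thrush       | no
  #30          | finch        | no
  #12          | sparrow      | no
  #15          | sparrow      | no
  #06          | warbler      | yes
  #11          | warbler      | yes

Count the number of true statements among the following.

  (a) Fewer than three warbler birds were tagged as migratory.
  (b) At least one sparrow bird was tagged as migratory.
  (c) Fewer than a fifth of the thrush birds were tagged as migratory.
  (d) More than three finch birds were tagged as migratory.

0

(a) warbler: |A| = 7, |A ∩ B| = 3; needs |A ∩ B| < 3 — false.
(b) sparrow: |A| = 9, |A ∩ B| = 0; needs A ∩ B ≠ ∅ (|A ∩ B| ≥ 1) — false.
(c) thrush: |A| = 9, |A ∩ B| = 2; needs |A ∩ B| / |A| < 1/5 — false.
(d) finch: |A| = 9, |A ∩ B| = 3; needs |A ∩ B| > 3 — false.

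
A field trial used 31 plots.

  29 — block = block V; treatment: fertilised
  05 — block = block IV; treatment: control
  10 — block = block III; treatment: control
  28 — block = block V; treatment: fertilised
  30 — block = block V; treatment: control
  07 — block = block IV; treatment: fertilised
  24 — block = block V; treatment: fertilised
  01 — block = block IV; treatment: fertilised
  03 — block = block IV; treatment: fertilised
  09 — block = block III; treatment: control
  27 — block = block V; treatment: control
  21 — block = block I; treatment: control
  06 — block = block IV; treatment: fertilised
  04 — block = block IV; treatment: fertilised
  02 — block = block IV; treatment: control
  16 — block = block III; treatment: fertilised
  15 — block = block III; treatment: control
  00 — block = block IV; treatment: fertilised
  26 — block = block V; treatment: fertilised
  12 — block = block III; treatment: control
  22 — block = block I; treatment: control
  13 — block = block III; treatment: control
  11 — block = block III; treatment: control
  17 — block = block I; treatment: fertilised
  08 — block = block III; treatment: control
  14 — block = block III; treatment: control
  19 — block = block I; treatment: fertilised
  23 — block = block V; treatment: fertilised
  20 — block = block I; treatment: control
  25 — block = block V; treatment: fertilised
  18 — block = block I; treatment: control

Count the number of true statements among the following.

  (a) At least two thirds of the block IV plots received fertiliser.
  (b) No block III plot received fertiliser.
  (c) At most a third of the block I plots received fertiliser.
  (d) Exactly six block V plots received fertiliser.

3

(a) block IV: |A| = 8, |A ∩ B| = 6; needs |A ∩ B| / |A| ≥ 2/3 — true.
(b) block III: |A| = 9, |A ∩ B| = 1; needs A ∩ B = ∅ (|A ∩ B| = 0) — false.
(c) block I: |A| = 6, |A ∩ B| = 2; needs |A ∩ B| / |A| ≤ 1/3 — true.
(d) block V: |A| = 8, |A ∩ B| = 6; needs |A ∩ B| = 6 — true.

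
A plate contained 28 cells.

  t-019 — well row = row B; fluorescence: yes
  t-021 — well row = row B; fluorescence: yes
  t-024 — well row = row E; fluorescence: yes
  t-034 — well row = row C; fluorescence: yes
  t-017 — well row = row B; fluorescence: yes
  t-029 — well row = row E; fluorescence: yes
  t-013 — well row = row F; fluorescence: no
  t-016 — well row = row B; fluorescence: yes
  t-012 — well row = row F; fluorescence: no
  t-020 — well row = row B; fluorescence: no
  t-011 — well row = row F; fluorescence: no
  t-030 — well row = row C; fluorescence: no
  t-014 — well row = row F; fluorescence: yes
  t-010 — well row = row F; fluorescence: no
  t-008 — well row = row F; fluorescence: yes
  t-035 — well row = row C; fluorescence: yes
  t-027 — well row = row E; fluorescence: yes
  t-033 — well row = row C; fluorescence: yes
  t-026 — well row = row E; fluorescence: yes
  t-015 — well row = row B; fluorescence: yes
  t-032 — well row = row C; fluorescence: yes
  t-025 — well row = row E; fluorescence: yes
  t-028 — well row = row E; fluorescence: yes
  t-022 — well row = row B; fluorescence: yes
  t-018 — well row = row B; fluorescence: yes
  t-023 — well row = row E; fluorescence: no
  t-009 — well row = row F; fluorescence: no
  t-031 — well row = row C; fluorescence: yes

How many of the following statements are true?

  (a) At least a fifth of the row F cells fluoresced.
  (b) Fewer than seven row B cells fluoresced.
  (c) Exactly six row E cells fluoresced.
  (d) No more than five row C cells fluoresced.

3

(a) row F: |A| = 7, |A ∩ B| = 2; needs |A ∩ B| / |A| ≥ 1/5 — true.
(b) row B: |A| = 8, |A ∩ B| = 7; needs |A ∩ B| < 7 — false.
(c) row E: |A| = 7, |A ∩ B| = 6; needs |A ∩ B| = 6 — true.
(d) row C: |A| = 6, |A ∩ B| = 5; needs |A ∩ B| ≤ 5 — true.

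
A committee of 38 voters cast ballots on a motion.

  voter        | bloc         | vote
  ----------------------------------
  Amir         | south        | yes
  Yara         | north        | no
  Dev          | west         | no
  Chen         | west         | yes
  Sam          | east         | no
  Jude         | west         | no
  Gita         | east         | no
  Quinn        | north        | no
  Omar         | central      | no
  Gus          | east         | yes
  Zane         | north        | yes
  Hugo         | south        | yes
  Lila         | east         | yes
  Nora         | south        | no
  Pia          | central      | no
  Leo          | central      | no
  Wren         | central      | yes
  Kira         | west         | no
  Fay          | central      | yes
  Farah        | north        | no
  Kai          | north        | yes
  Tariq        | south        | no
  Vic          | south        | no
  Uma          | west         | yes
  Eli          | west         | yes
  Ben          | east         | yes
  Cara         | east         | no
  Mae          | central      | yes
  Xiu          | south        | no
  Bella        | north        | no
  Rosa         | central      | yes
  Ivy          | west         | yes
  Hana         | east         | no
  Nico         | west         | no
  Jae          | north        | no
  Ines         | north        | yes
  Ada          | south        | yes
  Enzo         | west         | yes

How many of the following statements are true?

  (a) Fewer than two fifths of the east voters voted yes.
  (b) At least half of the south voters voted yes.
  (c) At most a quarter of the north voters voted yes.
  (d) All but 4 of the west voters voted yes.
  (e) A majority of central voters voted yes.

2

(a) east: |A| = 7, |A ∩ B| = 3; needs |A ∩ B| / |A| < 2/5 — false.
(b) south: |A| = 7, |A ∩ B| = 3; needs |A ∩ B| ≥ |A ∖ B| — false.
(c) north: |A| = 8, |A ∩ B| = 3; needs |A ∩ B| / |A| ≤ 1/4 — false.
(d) west: |A| = 9, |A ∩ B| = 5; needs |A ∖ B| = 4 — true.
(e) central: |A| = 7, |A ∩ B| = 4; needs |A ∩ B| > |A ∖ B| — true.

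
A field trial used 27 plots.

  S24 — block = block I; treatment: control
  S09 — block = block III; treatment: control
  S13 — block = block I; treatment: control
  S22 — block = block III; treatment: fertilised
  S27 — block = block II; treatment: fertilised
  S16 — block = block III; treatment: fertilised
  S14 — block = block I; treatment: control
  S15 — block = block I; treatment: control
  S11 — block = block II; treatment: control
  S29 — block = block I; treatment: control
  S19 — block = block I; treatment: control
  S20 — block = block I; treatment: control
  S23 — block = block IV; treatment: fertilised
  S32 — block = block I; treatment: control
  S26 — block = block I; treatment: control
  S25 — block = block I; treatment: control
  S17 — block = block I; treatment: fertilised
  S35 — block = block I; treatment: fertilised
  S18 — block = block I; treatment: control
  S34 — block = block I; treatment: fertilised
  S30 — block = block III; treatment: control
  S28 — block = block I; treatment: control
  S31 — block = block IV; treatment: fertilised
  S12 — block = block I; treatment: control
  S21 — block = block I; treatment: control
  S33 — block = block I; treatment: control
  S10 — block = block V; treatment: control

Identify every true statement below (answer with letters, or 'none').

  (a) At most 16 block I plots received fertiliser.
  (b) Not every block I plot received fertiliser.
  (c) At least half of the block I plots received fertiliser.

|A| = 18, |A ∩ B| = 3, |A ∖ B| = 15.
(a) |A ∩ B| ≤ 16: holds.
(b) A ⊄ B (|A ∖ B| ≥ 1): holds.
(c) |A ∩ B| ≥ |A ∖ B|: fails.

(a), (b)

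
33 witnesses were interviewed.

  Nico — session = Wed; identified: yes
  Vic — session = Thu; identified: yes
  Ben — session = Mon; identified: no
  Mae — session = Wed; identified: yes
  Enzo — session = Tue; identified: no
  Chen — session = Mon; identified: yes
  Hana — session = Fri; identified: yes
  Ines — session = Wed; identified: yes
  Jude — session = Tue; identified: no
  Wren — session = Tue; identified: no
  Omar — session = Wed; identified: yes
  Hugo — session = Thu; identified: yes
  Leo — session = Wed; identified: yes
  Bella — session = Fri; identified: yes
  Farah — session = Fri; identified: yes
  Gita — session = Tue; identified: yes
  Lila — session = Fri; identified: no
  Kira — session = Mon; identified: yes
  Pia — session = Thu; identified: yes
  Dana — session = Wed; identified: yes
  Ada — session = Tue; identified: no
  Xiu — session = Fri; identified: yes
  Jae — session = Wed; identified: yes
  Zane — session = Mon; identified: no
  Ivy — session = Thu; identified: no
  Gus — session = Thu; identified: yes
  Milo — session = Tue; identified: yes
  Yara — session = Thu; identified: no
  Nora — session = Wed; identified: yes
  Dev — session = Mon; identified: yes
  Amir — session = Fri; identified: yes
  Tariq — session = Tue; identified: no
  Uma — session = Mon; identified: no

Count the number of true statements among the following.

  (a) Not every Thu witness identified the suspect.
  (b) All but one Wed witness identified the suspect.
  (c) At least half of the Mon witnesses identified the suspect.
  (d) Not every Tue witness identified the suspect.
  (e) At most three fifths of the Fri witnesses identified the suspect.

3

(a) Thu: |A| = 6, |A ∩ B| = 4; needs A ⊄ B (|A ∖ B| ≥ 1) — true.
(b) Wed: |A| = 8, |A ∩ B| = 8; needs |A ∖ B| = 1 — false.
(c) Mon: |A| = 6, |A ∩ B| = 3; needs |A ∩ B| ≥ |A ∖ B| — true.
(d) Tue: |A| = 7, |A ∩ B| = 2; needs A ⊄ B (|A ∖ B| ≥ 1) — true.
(e) Fri: |A| = 6, |A ∩ B| = 5; needs |A ∩ B| / |A| ≤ 3/5 — false.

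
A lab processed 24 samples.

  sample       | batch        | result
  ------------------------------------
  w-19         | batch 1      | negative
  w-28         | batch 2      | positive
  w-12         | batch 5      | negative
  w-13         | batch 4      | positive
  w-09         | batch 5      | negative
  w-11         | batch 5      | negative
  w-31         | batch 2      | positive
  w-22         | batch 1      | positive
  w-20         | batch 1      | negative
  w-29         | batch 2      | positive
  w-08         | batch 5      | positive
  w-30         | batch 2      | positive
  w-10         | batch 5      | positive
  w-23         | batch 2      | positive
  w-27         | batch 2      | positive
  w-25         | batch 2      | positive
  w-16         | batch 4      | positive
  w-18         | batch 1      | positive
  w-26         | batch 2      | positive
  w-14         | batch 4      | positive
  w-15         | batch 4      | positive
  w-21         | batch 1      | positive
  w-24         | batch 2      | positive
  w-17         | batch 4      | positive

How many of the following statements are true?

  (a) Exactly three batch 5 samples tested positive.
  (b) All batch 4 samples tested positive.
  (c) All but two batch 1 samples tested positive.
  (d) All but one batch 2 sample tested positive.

(a) batch 5: |A| = 5, |A ∩ B| = 2; needs |A ∩ B| = 3 — false.
(b) batch 4: |A| = 5, |A ∩ B| = 5; needs A ⊆ B, i.e. every element of A is in B (|A ∖ B| = 0) — true.
(c) batch 1: |A| = 5, |A ∩ B| = 3; needs |A ∖ B| = 2 — true.
(d) batch 2: |A| = 9, |A ∩ B| = 9; needs |A ∖ B| = 1 — false.

2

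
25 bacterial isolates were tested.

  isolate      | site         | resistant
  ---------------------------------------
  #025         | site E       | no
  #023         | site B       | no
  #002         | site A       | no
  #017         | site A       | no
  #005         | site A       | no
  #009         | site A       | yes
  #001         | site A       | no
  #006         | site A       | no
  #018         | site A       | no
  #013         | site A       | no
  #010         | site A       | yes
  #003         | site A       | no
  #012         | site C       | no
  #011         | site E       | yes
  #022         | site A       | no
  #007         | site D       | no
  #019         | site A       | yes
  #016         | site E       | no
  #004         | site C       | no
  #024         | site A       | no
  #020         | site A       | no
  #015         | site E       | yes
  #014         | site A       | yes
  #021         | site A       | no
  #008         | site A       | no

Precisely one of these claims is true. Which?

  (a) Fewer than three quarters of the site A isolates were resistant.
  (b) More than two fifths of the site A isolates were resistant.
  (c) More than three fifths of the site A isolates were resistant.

(a)

|A| = 17, |A ∩ B| = 4, |A ∖ B| = 13.
(a) requires |A ∩ B| / |A| < 3/4: true.
(b) requires |A ∩ B| / |A| > 2/5: false.
(c) requires |A ∩ B| / |A| > 3/5: false.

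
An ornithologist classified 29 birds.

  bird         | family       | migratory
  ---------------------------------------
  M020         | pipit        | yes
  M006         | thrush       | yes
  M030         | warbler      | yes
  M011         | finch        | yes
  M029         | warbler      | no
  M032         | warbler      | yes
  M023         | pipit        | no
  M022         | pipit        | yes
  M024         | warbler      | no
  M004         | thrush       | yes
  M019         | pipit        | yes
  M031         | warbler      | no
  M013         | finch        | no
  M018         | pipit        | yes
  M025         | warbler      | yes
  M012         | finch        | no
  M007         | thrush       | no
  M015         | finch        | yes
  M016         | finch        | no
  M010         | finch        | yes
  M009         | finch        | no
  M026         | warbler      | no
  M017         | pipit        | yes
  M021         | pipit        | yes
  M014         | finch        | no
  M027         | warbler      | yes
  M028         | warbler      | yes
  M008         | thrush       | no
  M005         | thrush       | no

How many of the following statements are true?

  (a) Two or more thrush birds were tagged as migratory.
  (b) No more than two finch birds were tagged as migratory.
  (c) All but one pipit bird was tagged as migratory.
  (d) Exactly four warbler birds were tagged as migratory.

2

(a) thrush: |A| = 5, |A ∩ B| = 2; needs |A ∩ B| ≥ 2 — true.
(b) finch: |A| = 8, |A ∩ B| = 3; needs |A ∩ B| ≤ 2 — false.
(c) pipit: |A| = 7, |A ∩ B| = 6; needs |A ∖ B| = 1 — true.
(d) warbler: |A| = 9, |A ∩ B| = 5; needs |A ∩ B| = 4 — false.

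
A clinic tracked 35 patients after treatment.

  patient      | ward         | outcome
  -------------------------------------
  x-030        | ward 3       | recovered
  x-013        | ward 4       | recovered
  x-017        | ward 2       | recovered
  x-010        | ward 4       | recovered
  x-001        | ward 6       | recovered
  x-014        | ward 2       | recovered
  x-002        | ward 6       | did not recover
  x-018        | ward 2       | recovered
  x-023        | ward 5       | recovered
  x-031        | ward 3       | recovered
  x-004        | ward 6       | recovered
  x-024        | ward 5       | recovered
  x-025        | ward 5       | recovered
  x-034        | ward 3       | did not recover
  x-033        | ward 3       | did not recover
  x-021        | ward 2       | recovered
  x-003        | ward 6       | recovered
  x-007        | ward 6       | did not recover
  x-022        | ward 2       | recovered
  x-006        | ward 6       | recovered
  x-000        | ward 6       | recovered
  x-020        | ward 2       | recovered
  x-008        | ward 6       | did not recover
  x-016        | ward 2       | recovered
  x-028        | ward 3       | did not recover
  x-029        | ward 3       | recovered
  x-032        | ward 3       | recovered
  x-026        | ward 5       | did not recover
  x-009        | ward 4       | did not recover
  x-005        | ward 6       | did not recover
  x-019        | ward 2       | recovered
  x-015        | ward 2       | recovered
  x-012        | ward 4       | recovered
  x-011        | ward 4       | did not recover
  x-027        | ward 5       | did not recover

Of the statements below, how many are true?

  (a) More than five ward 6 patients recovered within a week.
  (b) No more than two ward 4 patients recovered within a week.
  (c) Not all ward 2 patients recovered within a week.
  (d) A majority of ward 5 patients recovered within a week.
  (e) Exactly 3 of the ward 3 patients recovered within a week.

1

(a) ward 6: |A| = 9, |A ∩ B| = 5; needs |A ∩ B| > 5 — false.
(b) ward 4: |A| = 5, |A ∩ B| = 3; needs |A ∩ B| ≤ 2 — false.
(c) ward 2: |A| = 9, |A ∩ B| = 9; needs A ⊄ B (|A ∖ B| ≥ 1) — false.
(d) ward 5: |A| = 5, |A ∩ B| = 3; needs |A ∩ B| > |A ∖ B| — true.
(e) ward 3: |A| = 7, |A ∩ B| = 4; needs |A ∩ B| = 3 — false.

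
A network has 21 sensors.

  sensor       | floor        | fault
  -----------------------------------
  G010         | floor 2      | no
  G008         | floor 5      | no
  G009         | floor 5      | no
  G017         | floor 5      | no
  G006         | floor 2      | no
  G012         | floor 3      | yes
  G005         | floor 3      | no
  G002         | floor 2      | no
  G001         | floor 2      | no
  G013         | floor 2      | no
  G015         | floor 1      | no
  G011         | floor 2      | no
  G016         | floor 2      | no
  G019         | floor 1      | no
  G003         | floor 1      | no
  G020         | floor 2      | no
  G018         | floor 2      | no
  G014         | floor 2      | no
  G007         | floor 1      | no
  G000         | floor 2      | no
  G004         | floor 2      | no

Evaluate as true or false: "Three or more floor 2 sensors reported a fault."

False

Truth condition: |A ∩ B| ≥ 3.
A (the restrictor) = {G010, G006, G002, G001, G013, G011, G016, G020, G018, G014, G000, G004}, |A| = 12.
A ∩ B = {}, so |A ∩ B| = 0.
|A ∩ B| = 0, so the statement is false.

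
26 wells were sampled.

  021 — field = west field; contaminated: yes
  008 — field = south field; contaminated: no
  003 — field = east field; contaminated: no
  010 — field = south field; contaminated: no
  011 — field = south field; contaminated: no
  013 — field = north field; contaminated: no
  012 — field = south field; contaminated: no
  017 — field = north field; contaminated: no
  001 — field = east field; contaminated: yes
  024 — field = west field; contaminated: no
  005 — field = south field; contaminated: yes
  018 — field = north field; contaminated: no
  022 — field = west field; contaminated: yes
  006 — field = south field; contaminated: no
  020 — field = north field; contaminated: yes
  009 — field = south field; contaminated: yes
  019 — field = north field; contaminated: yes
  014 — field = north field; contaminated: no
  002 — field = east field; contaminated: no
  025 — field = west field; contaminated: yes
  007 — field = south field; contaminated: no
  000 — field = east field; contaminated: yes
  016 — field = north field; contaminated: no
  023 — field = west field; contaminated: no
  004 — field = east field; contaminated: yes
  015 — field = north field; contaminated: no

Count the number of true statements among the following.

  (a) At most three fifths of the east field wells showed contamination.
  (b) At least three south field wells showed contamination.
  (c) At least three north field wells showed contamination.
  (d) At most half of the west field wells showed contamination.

1

(a) east field: |A| = 5, |A ∩ B| = 3; needs |A ∩ B| / |A| ≤ 3/5 — true.
(b) south field: |A| = 8, |A ∩ B| = 2; needs |A ∩ B| ≥ 3 — false.
(c) north field: |A| = 8, |A ∩ B| = 2; needs |A ∩ B| ≥ 3 — false.
(d) west field: |A| = 5, |A ∩ B| = 3; needs |A ∩ B| ≤ |A ∖ B| — false.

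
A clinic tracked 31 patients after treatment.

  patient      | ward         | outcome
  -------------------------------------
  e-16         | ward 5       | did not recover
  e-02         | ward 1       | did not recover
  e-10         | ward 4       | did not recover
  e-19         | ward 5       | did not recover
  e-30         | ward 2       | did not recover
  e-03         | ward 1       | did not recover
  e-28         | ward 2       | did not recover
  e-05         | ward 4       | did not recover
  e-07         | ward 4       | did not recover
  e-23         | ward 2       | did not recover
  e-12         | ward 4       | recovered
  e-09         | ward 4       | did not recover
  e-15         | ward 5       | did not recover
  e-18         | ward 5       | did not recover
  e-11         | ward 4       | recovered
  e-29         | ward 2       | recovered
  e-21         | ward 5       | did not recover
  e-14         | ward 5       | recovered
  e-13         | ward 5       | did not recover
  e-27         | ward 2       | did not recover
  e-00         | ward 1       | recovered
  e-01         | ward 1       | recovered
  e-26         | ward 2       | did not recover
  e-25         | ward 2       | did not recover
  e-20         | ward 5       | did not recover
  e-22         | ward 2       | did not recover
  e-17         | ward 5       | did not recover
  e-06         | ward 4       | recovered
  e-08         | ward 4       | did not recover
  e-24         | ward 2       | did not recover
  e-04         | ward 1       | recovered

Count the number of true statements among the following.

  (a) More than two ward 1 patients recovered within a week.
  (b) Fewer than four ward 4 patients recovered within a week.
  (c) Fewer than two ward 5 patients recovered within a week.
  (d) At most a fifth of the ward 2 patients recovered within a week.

(a) ward 1: |A| = 5, |A ∩ B| = 3; needs |A ∩ B| > 2 — true.
(b) ward 4: |A| = 8, |A ∩ B| = 3; needs |A ∩ B| < 4 — true.
(c) ward 5: |A| = 9, |A ∩ B| = 1; needs |A ∩ B| < 2 — true.
(d) ward 2: |A| = 9, |A ∩ B| = 1; needs |A ∩ B| / |A| ≤ 1/5 — true.

4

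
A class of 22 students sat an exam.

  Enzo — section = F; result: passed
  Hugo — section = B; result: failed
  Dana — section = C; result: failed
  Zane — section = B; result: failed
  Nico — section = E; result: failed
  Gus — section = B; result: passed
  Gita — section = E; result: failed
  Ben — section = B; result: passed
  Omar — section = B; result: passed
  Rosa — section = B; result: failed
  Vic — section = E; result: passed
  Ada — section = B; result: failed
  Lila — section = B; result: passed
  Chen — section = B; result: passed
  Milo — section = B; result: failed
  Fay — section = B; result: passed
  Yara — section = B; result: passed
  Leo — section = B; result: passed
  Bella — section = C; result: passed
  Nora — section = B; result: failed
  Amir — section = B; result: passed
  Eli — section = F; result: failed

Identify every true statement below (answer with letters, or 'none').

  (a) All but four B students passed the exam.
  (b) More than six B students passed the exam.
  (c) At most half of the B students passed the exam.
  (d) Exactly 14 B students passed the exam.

(b)

|A| = 15, |A ∩ B| = 9, |A ∖ B| = 6.
(a) |A ∖ B| = 4: fails.
(b) |A ∩ B| > 6: holds.
(c) |A ∩ B| ≤ |A ∖ B|: fails.
(d) |A ∩ B| = 14: fails.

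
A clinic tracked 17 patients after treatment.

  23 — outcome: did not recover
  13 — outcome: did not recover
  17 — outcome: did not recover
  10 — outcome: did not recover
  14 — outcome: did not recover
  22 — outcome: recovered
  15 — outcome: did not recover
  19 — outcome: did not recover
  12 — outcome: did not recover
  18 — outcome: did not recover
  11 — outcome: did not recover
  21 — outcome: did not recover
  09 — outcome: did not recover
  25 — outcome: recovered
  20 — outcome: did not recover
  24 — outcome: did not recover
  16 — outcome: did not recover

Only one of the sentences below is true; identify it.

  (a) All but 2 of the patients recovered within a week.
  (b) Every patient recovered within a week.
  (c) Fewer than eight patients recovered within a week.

|A| = 17, |A ∩ B| = 2, |A ∖ B| = 15.
(a) requires |A ∖ B| = 2: false.
(b) requires A ⊆ B, i.e. every element of A is in B (|A ∖ B| = 0): false.
(c) requires |A ∩ B| < 8: true.

(c)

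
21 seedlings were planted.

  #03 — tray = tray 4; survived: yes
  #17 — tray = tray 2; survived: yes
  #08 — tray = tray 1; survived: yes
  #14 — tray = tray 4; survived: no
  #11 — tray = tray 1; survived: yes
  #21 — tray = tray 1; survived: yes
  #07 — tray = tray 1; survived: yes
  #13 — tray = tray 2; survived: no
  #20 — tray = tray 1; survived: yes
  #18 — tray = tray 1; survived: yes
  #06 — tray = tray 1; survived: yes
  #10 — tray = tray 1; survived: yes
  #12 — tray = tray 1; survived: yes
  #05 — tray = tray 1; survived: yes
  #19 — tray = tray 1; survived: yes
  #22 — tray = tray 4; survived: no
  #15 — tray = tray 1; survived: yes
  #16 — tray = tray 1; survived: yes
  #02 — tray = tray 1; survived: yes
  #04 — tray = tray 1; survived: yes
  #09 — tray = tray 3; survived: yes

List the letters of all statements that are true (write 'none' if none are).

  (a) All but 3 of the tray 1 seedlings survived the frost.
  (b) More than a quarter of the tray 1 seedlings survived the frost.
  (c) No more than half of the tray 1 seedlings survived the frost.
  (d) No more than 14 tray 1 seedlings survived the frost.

|A| = 15, |A ∩ B| = 15, |A ∖ B| = 0.
(a) |A ∖ B| = 3: fails.
(b) |A ∩ B| / |A| > 1/4: holds.
(c) |A ∩ B| ≤ |A ∖ B|: fails.
(d) |A ∩ B| ≤ 14: fails.

(b)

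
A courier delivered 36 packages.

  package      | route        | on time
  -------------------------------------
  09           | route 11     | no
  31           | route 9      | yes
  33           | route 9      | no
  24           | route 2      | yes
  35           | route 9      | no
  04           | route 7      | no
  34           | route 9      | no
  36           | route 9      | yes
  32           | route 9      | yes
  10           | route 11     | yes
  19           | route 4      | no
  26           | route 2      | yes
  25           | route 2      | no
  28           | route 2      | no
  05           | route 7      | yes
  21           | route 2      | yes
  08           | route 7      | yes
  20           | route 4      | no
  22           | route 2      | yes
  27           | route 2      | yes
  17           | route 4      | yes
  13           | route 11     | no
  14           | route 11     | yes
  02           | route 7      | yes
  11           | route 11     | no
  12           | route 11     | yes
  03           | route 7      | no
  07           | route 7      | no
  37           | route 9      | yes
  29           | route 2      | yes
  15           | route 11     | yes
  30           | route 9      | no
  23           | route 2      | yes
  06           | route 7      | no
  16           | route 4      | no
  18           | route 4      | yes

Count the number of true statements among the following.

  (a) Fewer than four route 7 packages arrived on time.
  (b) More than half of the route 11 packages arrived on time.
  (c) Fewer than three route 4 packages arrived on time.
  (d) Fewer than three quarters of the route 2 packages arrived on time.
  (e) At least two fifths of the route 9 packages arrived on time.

4

(a) route 7: |A| = 7, |A ∩ B| = 3; needs |A ∩ B| < 4 — true.
(b) route 11: |A| = 7, |A ∩ B| = 4; needs |A ∩ B| > |A ∖ B| — true.
(c) route 4: |A| = 5, |A ∩ B| = 2; needs |A ∩ B| < 3 — true.
(d) route 2: |A| = 9, |A ∩ B| = 7; needs |A ∩ B| / |A| < 3/4 — false.
(e) route 9: |A| = 8, |A ∩ B| = 4; needs |A ∩ B| / |A| ≥ 2/5 — true.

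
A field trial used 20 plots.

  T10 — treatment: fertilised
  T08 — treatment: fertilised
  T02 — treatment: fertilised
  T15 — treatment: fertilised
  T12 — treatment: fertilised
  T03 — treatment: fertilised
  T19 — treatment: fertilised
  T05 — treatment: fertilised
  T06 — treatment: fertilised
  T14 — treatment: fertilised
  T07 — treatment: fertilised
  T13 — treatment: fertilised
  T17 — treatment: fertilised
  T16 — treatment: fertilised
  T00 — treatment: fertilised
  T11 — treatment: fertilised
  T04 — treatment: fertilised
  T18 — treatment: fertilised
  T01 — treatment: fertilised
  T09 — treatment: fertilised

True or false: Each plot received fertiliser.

True

The determiner here denotes the relation: A ⊆ B, i.e. every element of A is in B (|A ∖ B| = 0).
|A| = 20, |A ∩ B| = 20, |A ∖ B| = 0.
So the statement is true.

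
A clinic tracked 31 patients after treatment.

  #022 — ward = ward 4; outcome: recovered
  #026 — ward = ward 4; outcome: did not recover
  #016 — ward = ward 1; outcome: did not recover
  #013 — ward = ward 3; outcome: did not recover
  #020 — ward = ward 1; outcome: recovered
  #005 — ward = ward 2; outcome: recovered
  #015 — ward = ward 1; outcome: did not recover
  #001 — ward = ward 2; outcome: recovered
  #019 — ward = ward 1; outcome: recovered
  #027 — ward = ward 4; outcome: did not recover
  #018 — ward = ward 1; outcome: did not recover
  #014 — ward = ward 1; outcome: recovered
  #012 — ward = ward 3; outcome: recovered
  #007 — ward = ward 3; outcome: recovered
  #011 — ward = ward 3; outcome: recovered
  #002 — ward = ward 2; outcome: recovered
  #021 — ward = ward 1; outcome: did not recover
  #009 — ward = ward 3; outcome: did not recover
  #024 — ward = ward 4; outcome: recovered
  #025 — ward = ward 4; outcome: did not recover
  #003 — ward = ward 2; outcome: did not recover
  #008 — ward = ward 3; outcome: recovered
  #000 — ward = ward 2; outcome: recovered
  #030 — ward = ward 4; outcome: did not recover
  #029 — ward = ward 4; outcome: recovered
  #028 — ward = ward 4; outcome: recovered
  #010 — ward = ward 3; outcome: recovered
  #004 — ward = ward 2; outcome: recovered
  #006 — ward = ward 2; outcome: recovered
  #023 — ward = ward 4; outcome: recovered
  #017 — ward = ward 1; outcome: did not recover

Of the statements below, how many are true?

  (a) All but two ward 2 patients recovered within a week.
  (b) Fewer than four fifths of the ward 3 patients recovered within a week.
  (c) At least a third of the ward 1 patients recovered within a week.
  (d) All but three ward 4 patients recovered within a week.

2

(a) ward 2: |A| = 7, |A ∩ B| = 6; needs |A ∖ B| = 2 — false.
(b) ward 3: |A| = 7, |A ∩ B| = 5; needs |A ∩ B| / |A| < 4/5 — true.
(c) ward 1: |A| = 8, |A ∩ B| = 3; needs |A ∩ B| / |A| ≥ 1/3 — true.
(d) ward 4: |A| = 9, |A ∩ B| = 5; needs |A ∖ B| = 3 — false.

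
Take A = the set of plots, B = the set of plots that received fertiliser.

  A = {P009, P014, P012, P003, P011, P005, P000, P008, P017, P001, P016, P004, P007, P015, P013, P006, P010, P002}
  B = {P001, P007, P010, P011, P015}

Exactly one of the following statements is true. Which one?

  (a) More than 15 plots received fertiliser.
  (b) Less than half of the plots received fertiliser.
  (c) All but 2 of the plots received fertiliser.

(b)

|A| = 18, |A ∩ B| = 5, |A ∖ B| = 13.
(a) requires |A ∩ B| > 15: false.
(b) requires |A ∩ B| < |A ∖ B|: true.
(c) requires |A ∖ B| = 2: false.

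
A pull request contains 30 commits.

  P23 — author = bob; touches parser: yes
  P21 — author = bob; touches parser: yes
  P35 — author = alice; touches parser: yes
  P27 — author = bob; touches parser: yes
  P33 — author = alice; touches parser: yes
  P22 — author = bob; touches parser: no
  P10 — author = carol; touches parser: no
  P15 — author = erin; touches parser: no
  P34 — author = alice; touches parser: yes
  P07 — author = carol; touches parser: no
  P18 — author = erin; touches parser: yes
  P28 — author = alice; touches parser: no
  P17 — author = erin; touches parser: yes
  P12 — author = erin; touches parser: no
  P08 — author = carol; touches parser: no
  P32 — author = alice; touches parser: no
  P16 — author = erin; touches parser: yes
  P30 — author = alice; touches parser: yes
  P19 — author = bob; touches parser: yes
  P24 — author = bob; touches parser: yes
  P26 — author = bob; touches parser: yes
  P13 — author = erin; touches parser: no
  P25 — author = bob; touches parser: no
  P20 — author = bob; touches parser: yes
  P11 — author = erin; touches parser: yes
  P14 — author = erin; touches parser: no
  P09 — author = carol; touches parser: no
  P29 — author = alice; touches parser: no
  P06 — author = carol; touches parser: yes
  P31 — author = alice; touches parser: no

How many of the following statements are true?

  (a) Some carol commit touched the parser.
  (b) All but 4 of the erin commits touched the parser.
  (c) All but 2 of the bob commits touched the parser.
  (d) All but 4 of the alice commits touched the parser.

(a) carol: |A| = 5, |A ∩ B| = 1; needs A ∩ B ≠ ∅ (|A ∩ B| ≥ 1) — true.
(b) erin: |A| = 8, |A ∩ B| = 4; needs |A ∖ B| = 4 — true.
(c) bob: |A| = 9, |A ∩ B| = 7; needs |A ∖ B| = 2 — true.
(d) alice: |A| = 8, |A ∩ B| = 4; needs |A ∖ B| = 4 — true.

4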